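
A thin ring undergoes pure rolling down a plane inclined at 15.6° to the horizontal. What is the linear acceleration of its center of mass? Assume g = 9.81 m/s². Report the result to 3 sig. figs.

For this body I = MR², i.e. k = I/(MR²) = 1.
Translational: Mg sinθ − f = Ma. Rotational about the CM: fR = Iα = kMRa, so f = kMa.
Eliminating f: Mg sinθ = (1+k)Ma, so a = g sinθ/(1+k) = 9.81 × sin15.6° / 2 ≈ 1.32 m/s².

a ≈ 1.32 m/s²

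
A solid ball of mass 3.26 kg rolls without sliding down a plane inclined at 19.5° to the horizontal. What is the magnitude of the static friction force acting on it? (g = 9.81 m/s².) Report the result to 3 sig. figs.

With I = (2/5)MR², the ratio k = I/(MR²) is 0.4.
Translational: Mg sinθ − f = Ma. Rotational about the CM: fR = Iα = kMRa, so f = kMa.
Combining, a = g sinθ/(1+k) and f = kMa = kMg sinθ/(1+k).
f = 0.4 × 3.26 × 9.81 × sin19.5° / 1.4 ≈ 3.05 N.

f ≈ 3.05 N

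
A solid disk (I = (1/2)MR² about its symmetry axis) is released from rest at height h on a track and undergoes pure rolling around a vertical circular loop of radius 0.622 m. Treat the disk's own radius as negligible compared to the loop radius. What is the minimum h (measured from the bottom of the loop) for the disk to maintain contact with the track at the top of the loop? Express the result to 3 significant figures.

For this body I = (1/2)MR², i.e. k = I/(MR²) = 0.5.
At the top, contact is just lost when gravity alone supplies the centripetal force: Mg = Mv_top²/r, i.e. v_top² = gr.
With ω = v/R, the kinetic energy at speed v is ½(1+k)Mv² = (3/4)Mv².
Energy conservation from release (height h) to the top (height 2r): Mgh = Mg(2r) + (3/4)M·gr.
Thus h_min = 2r + (1+k)r/2 = r(2 + 1.5/2) = 0.622 × 2.75 ≈ 1.71 m.

h_min ≈ 1.71 m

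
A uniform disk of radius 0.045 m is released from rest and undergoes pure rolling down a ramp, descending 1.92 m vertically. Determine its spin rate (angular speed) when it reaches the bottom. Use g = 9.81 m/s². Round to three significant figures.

With I = (1/2)MR², the ratio k = I/(MR²) is 0.5.
Rolling without slipping gives ω = v/R, so the total kinetic energy is ½Mv² + ½Iω² = ½(1+k)Mv² = (3/4)Mv².
Energy conservation Mgh = ½(1+k)Mv² gives v = √(2gh/(1+k)) = √(2 × 9.81 × 1.92 / 1.5) = 5.011 m/s.
The angular speed follows from ω = v/R = 5.011/0.045 ≈ 111 rad/s.

ω ≈ 111 rad/s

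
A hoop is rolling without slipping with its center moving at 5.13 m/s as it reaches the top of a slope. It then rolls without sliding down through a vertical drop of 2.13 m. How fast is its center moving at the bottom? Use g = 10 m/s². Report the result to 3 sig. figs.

v ≈ 6.90 m/s

With I = MR², the ratio k = I/(MR²) is 1.
Pure rolling means v = ωR; then KE = ½Mv² + ½I(v/R)² = ½(1+k)Mv² = Mv².
Energy conservation: Mv₀² + Mgh = Mv², so v² = v₀² + 2gh/(1+k).
v = √(5.13² + 2×10×2.13/2) = √47.62 ≈ 6.90 m/s.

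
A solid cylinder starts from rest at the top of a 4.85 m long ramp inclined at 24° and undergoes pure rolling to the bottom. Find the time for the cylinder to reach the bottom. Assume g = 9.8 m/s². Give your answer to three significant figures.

For this body I = (1/2)MR², i.e. k = I/(MR²) = 0.5.
Newton's second law down the slope: Mg sinθ − f = Ma. The torque equation fR = Iα (with α = a/R) gives f = kMa.
Hence a = g sinθ/(1+k) = 9.8×sin24°/1.5 = 2.657 m/s².
With constant a from rest, t = √(2L/a) = √(2·4.85/2.657) ≈ 1.91 s.

t ≈ 1.91 s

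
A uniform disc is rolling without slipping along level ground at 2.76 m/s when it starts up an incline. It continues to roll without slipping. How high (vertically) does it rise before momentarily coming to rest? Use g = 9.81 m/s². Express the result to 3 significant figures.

h ≈ 0.582 m

With I = (1/2)MR², the ratio k = I/(MR²) is 0.5.
Since it rolls without slipping, ω = v/R and KE = ½Mv² + ½Iω² = ½(1+k)Mv² = (3/4)Mv².
At the top the kinetic energy is zero, so (3/4)Mv₀² = Mgh.
Thus h = (1+k)v₀²/(2g) = 1.5 × 2.76² / (2 × 9.81) ≈ 0.582 m.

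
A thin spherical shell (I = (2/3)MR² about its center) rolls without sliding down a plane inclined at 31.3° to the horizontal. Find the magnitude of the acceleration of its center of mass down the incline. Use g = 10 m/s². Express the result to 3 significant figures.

a ≈ 3.12 m/s²

The moment of inertia is (2/3)MR², giving k ≡ I/(MR²) = 2/3.
Newton's second law down the slope: Mg sinθ − f = Ma. The torque equation fR = Iα (with α = a/R) gives f = kMa.
Eliminating f: Mg sinθ = (1+k)Ma, so a = g sinθ/(1+k) = 10 × sin31.3° / 1.667 ≈ 3.12 m/s².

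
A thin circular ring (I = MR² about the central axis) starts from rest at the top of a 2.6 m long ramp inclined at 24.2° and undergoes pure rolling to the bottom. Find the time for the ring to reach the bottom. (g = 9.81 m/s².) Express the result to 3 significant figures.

t ≈ 1.61 s

With I = MR², the ratio k = I/(MR²) is 1.
Along the incline Mg sinθ − f = Ma, and torque about the center fR = Iα = kMR²(a/R) gives f = kMa.
Hence a = g sinθ/(1+k) = 9.81×sin24.2°/2 = 2.011 m/s².
With constant a from rest, t = √(2L/a) = √(2·2.6/2.011) ≈ 1.61 s.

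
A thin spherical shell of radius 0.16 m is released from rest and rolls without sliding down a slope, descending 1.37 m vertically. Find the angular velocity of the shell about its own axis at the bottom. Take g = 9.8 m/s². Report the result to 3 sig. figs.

ω ≈ 25.1 rad/s

The moment of inertia is (2/3)MR², giving k ≡ I/(MR²) = 2/3.
Rolling without slipping gives ω = v/R, so the total kinetic energy is ½Mv² + ½Iω² = ½(1+k)Mv² = (5/6)Mv².
Energy conservation Mgh = ½(1+k)Mv² gives v = √(2gh/(1+k)) = √(2 × 9.8 × 1.37 / 1.667) = 4.014 m/s.
Then ω = v/R = 4.014 / 0.16 ≈ 25.1 rad/s.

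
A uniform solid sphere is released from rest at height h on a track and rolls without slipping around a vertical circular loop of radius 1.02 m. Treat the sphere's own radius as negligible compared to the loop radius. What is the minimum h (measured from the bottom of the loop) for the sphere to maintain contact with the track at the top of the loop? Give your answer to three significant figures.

h_min ≈ 2.75 m

Here I = (2/5)MR², so the shape factor k = I/(MR²) = 0.4.
At the top of the loop, the minimum-contact condition is Mg = Mv_top²/r, so v_top² = gr.
With ω = v/R, the kinetic energy at speed v is ½(1+k)Mv² = (7/10)Mv².
Energy conservation from release (height h) to the top (height 2r): Mgh = Mg(2r) + (7/10)M·gr.
Thus h_min = 2r + (1+k)r/2 = r(2 + 1.4/2) = 1.02 × 2.7 ≈ 2.75 m.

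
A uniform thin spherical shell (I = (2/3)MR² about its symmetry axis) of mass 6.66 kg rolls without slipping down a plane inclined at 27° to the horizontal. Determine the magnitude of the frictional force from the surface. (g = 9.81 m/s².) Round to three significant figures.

f ≈ 11.9 N

For this body I = (2/3)MR², i.e. k = I/(MR²) = 2/3.
Newton's second law down the slope: Mg sinθ − f = Ma. The torque equation fR = Iα (with α = a/R) gives f = kMa.
Combining, a = g sinθ/(1+k) and f = kMa = kMg sinθ/(1+k).
f = (2/3) × 6.66 × 9.81 × sin27° / 1.667 ≈ 11.9 N.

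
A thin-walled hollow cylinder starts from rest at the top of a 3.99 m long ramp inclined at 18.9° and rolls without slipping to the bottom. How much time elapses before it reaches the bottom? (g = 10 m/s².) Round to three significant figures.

The moment of inertia is MR², giving k ≡ I/(MR²) = 1.
Along the incline Mg sinθ − f = Ma, and torque about the center fR = Iα = kMR²(a/R) gives f = kMa.
Hence a = g sinθ/(1+k) = 10×sin18.9°/2 = 1.62 m/s².
With constant a from rest, t = √(2L/a) = √(2·3.99/1.62) ≈ 2.22 s.

t ≈ 2.22 s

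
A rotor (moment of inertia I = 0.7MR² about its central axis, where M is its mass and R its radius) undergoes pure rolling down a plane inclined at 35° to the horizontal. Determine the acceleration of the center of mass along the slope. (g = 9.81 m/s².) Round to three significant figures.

For this body I = 0.7MR², i.e. k = I/(MR²) = 0.7.
Along the incline Mg sinθ − f = Ma, and torque about the center fR = Iα = kMR²(a/R) gives f = kMa.
Eliminating f: Mg sinθ = (1+k)Ma, so a = g sinθ/(1+k) = 9.81 × sin35° / 1.7 ≈ 3.31 m/s².

a ≈ 3.31 m/s²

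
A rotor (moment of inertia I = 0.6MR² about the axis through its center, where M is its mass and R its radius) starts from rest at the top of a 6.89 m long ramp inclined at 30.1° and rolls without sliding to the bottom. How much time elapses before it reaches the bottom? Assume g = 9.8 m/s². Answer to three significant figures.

For this body I = 0.6MR², i.e. k = I/(MR²) = 0.6.
Along the incline Mg sinθ − f = Ma, and torque about the center fR = Iα = kMR²(a/R) gives f = kMa.
Hence a = g sinθ/(1+k) = 9.8×sin30.1°/1.6 = 3.072 m/s².
With constant a from rest, t = √(2L/a) = √(2·6.89/3.072) ≈ 2.12 s.

t ≈ 2.12 s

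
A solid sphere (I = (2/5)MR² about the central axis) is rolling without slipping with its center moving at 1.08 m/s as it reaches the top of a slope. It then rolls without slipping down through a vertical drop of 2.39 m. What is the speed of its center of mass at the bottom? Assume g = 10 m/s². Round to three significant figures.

Here I = (2/5)MR², so the shape factor k = I/(MR²) = 0.4.
The rolling condition ω = v/R makes the rotational term ½I(v/R)² = ½kMv², so KE_total = ½(1+k)Mv² = (7/10)Mv².
Energy conservation: (7/10)Mv₀² + Mgh = (7/10)Mv², so v² = v₀² + 2gh/(1+k).
v = √(1.08² + 2×10×2.39/1.4) = √35.31 ≈ 5.94 m/s.

v ≈ 5.94 m/s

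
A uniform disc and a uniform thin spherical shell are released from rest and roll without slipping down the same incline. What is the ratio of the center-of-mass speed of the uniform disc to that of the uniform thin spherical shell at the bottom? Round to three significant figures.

v_ratio ≈ 1.05

Each satisfies Mgh = ½(1+k)Mv² with k = I/(MR²), so v ∝ 1/√(1+k).
For the uniform disc k = 0.5; for the uniform thin spherical shell k = 2/3.
v₁/v₂ = √((1+k₂)/(1+k₁)) = √(1.667/1.5) ≈ 1.05.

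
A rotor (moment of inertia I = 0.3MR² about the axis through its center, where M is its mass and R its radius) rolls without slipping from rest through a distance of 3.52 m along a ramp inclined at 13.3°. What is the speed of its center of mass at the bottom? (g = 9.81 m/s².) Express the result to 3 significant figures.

v ≈ 3.50 m/s

The moment of inertia is 0.3MR², giving k ≡ I/(MR²) = 0.3.
The rolling condition ω = v/R makes the rotational term ½I(v/R)² = ½kMv², so KE_total = ½(1+k)Mv² = (13/20)Mv².
The vertical drop is h = L sinθ = 3.52 × sin13.3° = 0.8098 m.
Setting Mgh = (13/20)Mv² gives v = √(2gh/(1+k)) = √(2·9.81·0.8098/1.3) ≈ 3.50 m/s.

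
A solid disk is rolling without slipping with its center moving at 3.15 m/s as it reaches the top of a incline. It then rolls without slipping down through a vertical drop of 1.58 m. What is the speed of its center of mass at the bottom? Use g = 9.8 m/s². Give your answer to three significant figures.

Here I = (1/2)MR², so the shape factor k = I/(MR²) = 0.5.
The rolling condition ω = v/R makes the rotational term ½I(v/R)² = ½kMv², so KE_total = ½(1+k)Mv² = (3/4)Mv².
Energy conservation: (3/4)Mv₀² + Mgh = (3/4)Mv², so v² = v₀² + 2gh/(1+k).
v = √(3.15² + 2×9.8×1.58/1.5) = √30.57 ≈ 5.53 m/s.

v ≈ 5.53 m/s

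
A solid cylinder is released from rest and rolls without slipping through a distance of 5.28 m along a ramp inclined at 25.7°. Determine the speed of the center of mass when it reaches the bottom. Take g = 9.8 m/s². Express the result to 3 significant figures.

With I = (1/2)MR², the ratio k = I/(MR²) is 0.5.
Pure rolling means v = ωR; then KE = ½Mv² + ½I(v/R)² = ½(1+k)Mv² = (3/4)Mv².
The vertical drop is h = L sinθ = 5.28 × sin25.7° = 2.29 m.
Energy conservation: Mgh = (3/4)Mv², so v = √(2gh/(1+k)) = √(2 × 9.8 × 2.29 / 1.5) ≈ 5.47 m/s.

v ≈ 5.47 m/s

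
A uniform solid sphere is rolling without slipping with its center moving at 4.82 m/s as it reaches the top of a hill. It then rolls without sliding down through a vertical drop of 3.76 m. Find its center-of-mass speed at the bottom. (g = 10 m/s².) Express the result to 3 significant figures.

v ≈ 8.77 m/s

For this body I = (2/5)MR², i.e. k = I/(MR²) = 0.4.
Pure rolling means v = ωR; then KE = ½Mv² + ½I(v/R)² = ½(1+k)Mv² = (7/10)Mv².
Energy conservation: (7/10)Mv₀² + Mgh = (7/10)Mv², so v² = v₀² + 2gh/(1+k).
v = √(4.82² + 2×10×3.76/1.4) = √76.95 ≈ 8.77 m/s.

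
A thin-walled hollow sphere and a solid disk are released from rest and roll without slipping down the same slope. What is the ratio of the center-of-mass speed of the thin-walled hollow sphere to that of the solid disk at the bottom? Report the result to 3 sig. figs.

Each satisfies Mgh = ½(1+k)Mv² with k = I/(MR²), so v ∝ 1/√(1+k).
For the thin-walled hollow sphere k = 2/3; for the solid disk k = 0.5.
v₁/v₂ = √((1+k₂)/(1+k₁)) = √(1.5/1.667) ≈ 0.949.

v_ratio ≈ 0.949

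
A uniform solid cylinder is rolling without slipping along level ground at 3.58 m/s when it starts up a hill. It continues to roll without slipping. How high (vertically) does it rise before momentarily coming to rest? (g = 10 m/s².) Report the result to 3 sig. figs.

For this body I = (1/2)MR², i.e. k = I/(MR²) = 0.5.
Pure rolling means v = ωR; then KE = ½Mv² + ½I(v/R)² = ½(1+k)Mv² = (3/4)Mv².
At the top the kinetic energy is zero, so (3/4)Mv₀² = Mgh.
Thus h = (1+k)v₀²/(2g) = 1.5 × 3.58² / (2 × 10) ≈ 0.961 m.

h ≈ 0.961 m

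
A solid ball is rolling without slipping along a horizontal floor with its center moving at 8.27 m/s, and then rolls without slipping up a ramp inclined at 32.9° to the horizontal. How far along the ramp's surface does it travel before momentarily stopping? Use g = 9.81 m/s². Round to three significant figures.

With I = (2/5)MR², the ratio k = I/(MR²) is 0.4.
Since it rolls without slipping, ω = v/R and KE = ½Mv² + ½Iω² = ½(1+k)Mv² = (7/10)Mv².
Setting this equal to Mgh gives the vertical rise h = (1+k)v₀²/(2g) = 1.4×8.27²/(2×9.81) = 4.88 m.
The distance along the slope is d = h/sinθ = 4.88/sin32.9° ≈ 8.98 m.

d ≈ 8.98 m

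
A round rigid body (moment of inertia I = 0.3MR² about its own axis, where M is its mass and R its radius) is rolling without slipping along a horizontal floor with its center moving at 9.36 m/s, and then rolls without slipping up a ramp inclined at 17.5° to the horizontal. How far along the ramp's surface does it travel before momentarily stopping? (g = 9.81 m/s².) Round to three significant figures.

d ≈ 19.3 m

With I = 0.3MR², the ratio k = I/(MR²) is 0.3.
Pure rolling means v = ωR; then KE = ½Mv² + ½I(v/R)² = ½(1+k)Mv² = (13/20)Mv².
Setting this equal to Mgh gives the vertical rise h = (1+k)v₀²/(2g) = 1.3×9.36²/(2×9.81) = 5.805 m.
The distance along the slope is d = h/sinθ = 5.805/sin17.5° ≈ 19.3 m.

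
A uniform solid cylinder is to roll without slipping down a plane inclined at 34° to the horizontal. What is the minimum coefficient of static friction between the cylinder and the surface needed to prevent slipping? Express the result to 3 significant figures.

μ_min ≈ 0.225

With I = (1/2)MR², the ratio k = I/(MR²) is 0.5.
Translational: Mg sinθ − f = Ma. Rotational about the CM: fR = Iα = kMRa, so f = kMa.
These give a = g sinθ/(1+k) and the required friction f = kMg sinθ/(1+k).
The normal force is N = Mg cosθ, so μ_min = f/N = k tanθ/(1+k).
μ_min = 0.5 × tan34° / 1.5 ≈ 0.225.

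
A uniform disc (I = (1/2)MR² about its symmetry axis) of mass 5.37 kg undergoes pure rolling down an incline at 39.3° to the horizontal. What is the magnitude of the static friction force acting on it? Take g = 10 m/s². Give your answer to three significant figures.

f ≈ 11.3 N

For this body I = (1/2)MR², i.e. k = I/(MR²) = 0.5.
Translational: Mg sinθ − f = Ma. Rotational about the CM: fR = Iα = kMRa, so f = kMa.
Combining, a = g sinθ/(1+k) and f = kMa = kMg sinθ/(1+k).
f = 0.5 × 5.37 × 10 × sin39.3° / 1.5 ≈ 11.3 N.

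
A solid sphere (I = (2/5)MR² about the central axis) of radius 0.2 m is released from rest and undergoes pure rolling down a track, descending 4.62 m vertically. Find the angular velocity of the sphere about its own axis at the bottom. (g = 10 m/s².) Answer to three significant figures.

With I = (2/5)MR², the ratio k = I/(MR²) is 0.4.
Rolling without slipping gives ω = v/R, so the total kinetic energy is ½Mv² + ½Iω² = ½(1+k)Mv² = (7/10)Mv².
Energy conservation Mgh = ½(1+k)Mv² gives v = √(2gh/(1+k)) = √(2 × 10 × 4.62 / 1.4) = 8.124 m/s.
The angular speed follows from ω = v/R = 8.124/0.2 ≈ 40.6 rad/s.

ω ≈ 40.6 rad/s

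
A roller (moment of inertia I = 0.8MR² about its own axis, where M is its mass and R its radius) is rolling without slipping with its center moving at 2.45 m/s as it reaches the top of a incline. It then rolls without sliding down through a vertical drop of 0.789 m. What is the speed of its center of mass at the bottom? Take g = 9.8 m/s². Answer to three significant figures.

The moment of inertia is 0.8MR², giving k ≡ I/(MR²) = 0.8.
Since it rolls without slipping, ω = v/R and KE = ½Mv² + ½Iω² = ½(1+k)Mv² = (9/10)Mv².
Energy conservation: (9/10)Mv₀² + Mgh = (9/10)Mv², so v² = v₀² + 2gh/(1+k).
v = √(2.45² + 2×9.8×0.789/1.8) = √14.59 ≈ 3.82 m/s.

v ≈ 3.82 m/s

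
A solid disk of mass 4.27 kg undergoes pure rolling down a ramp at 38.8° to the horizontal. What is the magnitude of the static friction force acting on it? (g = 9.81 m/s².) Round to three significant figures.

f ≈ 8.75 N

With I = (1/2)MR², the ratio k = I/(MR²) is 0.5.
Along the incline Mg sinθ − f = Ma, and torque about the center fR = Iα = kMR²(a/R) gives f = kMa.
Combining, a = g sinθ/(1+k) and f = kMa = kMg sinθ/(1+k).
f = 0.5 × 4.27 × 9.81 × sin38.8° / 1.5 ≈ 8.75 N.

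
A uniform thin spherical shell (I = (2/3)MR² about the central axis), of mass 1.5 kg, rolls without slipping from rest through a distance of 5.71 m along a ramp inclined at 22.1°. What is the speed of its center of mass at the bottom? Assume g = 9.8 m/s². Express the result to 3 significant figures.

The moment of inertia is (2/3)MR², giving k ≡ I/(MR²) = 2/3.
The rolling condition ω = v/R makes the rotational term ½I(v/R)² = ½kMv², so KE_total = ½(1+k)Mv² = (5/6)Mv².
The vertical drop is h = L sinθ = 5.71 × sin22.1° = 2.148 m.
Energy conservation: Mgh = (5/6)Mv², so v = √(2gh/(1+k)) = √(2 × 9.8 × 2.148 / 1.667) ≈ 5.03 m/s.

v ≈ 5.03 m/s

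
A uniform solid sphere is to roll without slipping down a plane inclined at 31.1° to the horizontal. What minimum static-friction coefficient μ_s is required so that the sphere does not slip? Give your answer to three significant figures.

With I = (2/5)MR², the ratio k = I/(MR²) is 0.4.
Along the incline Mg sinθ − f = Ma, and torque about the center fR = Iα = kMR²(a/R) gives f = kMa.
These give a = g sinθ/(1+k) and the required friction f = kMg sinθ/(1+k).
The normal force is N = Mg cosθ, so μ_min = f/N = k tanθ/(1+k).
μ_min = 0.4 × tan31.1° / 1.4 ≈ 0.172.

μ_min ≈ 0.172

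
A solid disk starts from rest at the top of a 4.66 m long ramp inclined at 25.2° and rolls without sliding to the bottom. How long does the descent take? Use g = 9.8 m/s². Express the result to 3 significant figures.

For this body I = (1/2)MR², i.e. k = I/(MR²) = 0.5.
Newton's second law down the slope: Mg sinθ − f = Ma. The torque equation fR = Iα (with α = a/R) gives f = kMa.
Hence a = g sinθ/(1+k) = 9.8×sin25.2°/1.5 = 2.782 m/s².
Starting from rest, L = ½at², so t = √(2L/a) = √(2×4.66/2.782) ≈ 1.83 s.

t ≈ 1.83 s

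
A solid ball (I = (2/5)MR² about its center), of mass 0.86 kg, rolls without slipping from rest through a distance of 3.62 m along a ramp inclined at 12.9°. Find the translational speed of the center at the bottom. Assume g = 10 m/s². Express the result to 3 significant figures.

For this body I = (2/5)MR², i.e. k = I/(MR²) = 0.4.
Pure rolling means v = ωR; then KE = ½Mv² + ½I(v/R)² = ½(1+k)Mv² = (7/10)Mv².
The vertical drop is h = L sinθ = 3.62 × sin12.9° = 0.8082 m.
Setting Mgh = (7/10)Mv² gives v = √(2gh/(1+k)) = √(2·10·0.8082/1.4) ≈ 3.40 m/s.

v ≈ 3.40 m/s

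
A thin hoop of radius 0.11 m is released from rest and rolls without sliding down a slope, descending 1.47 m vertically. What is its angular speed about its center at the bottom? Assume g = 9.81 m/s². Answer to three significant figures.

ω ≈ 34.5 rad/s

The moment of inertia is MR², giving k ≡ I/(MR²) = 1.
Since it rolls without slipping, ω = v/R and KE = ½Mv² + ½Iω² = ½(1+k)Mv² = Mv².
Energy conservation Mgh = ½(1+k)Mv² gives v = √(2gh/(1+k)) = √(2 × 9.81 × 1.47 / 2) = 3.797 m/s.
Then ω = v/R = 3.797 / 0.11 ≈ 34.5 rad/s.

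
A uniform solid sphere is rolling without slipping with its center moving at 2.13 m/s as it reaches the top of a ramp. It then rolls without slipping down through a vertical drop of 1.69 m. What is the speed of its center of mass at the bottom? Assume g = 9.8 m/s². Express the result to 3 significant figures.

v ≈ 5.31 m/s

Here I = (2/5)MR², so the shape factor k = I/(MR²) = 0.4.
The rolling condition ω = v/R makes the rotational term ½I(v/R)² = ½kMv², so KE_total = ½(1+k)Mv² = (7/10)Mv².
Conserving energy between top and bottom: (7/10)Mv² = (7/10)Mv₀² + Mgh, hence v² = v₀² + 2gh/(1+k).
v = √(2.13² + 2×9.8×1.69/1.4) = √28.2 ≈ 5.31 m/s.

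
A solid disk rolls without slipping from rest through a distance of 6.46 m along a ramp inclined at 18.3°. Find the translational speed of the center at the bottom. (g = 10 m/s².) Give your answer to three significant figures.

The moment of inertia is (1/2)MR², giving k ≡ I/(MR²) = 0.5.
Rolling without slipping gives ω = v/R, so the total kinetic energy is ½Mv² + ½Iω² = ½(1+k)Mv² = (3/4)Mv².
The vertical drop is h = L sinθ = 6.46 × sin18.3° = 2.028 m.
Setting Mgh = (3/4)Mv² gives v = √(2gh/(1+k)) = √(2·10·2.028/1.5) ≈ 5.20 m/s.

v ≈ 5.20 m/s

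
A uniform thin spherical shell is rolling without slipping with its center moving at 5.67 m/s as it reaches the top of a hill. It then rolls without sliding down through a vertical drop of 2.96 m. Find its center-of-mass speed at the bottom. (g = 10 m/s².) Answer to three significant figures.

Here I = (2/3)MR², so the shape factor k = I/(MR²) = 2/3.
Rolling without slipping gives ω = v/R, so the total kinetic energy is ½Mv² + ½Iω² = ½(1+k)Mv² = (5/6)Mv².
Energy conservation: (5/6)Mv₀² + Mgh = (5/6)Mv², so v² = v₀² + 2gh/(1+k).
v = √(5.67² + 2×10×2.96/1.667) = √67.67 ≈ 8.23 m/s.

v ≈ 8.23 m/s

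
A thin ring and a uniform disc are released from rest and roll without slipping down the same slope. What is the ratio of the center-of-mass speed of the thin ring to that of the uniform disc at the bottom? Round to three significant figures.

Each satisfies Mgh = ½(1+k)Mv² with k = I/(MR²), so v ∝ 1/√(1+k).
For the thin ring k = 1; for the uniform disc k = 0.5.
v₁/v₂ = √((1+k₂)/(1+k₁)) = √(1.5/2) ≈ 0.866.

v_ratio ≈ 0.866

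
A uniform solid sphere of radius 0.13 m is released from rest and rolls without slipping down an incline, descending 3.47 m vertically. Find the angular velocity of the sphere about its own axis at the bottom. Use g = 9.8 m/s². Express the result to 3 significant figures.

Here I = (2/5)MR², so the shape factor k = I/(MR²) = 0.4.
Pure rolling means v = ωR; then KE = ½Mv² + ½I(v/R)² = ½(1+k)Mv² = (7/10)Mv².
Energy conservation Mgh = ½(1+k)Mv² gives v = √(2gh/(1+k)) = √(2 × 9.8 × 3.47 / 1.4) = 6.97 m/s.
Then ω = v/R = 6.97 / 0.13 ≈ 53.6 rad/s.

ω ≈ 53.6 rad/s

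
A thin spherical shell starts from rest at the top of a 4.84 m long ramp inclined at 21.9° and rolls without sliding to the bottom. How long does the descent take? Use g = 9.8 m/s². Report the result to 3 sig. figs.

For this body I = (2/3)MR², i.e. k = I/(MR²) = 2/3.
Translational: Mg sinθ − f = Ma. Rotational about the CM: fR = Iα = kMRa, so f = kMa.
Hence a = g sinθ/(1+k) = 9.8×sin21.9°/1.667 = 2.193 m/s².
Starting from rest, L = ½at², so t = √(2L/a) = √(2×4.84/2.193) ≈ 2.10 s.

t ≈ 2.10 s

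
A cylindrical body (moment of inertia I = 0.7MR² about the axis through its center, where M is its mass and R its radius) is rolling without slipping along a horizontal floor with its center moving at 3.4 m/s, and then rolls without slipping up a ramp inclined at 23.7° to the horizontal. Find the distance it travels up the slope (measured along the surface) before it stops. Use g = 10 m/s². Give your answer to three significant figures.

The moment of inertia is 0.7MR², giving k ≡ I/(MR²) = 0.7.
Pure rolling means v = ωR; then KE = ½Mv² + ½I(v/R)² = ½(1+k)Mv² = (17/20)Mv².
Setting this equal to Mgh gives the vertical rise h = (1+k)v₀²/(2g) = 1.7×3.4²/(2×10) = 0.9826 m.
Along the incline, d = h/sinθ = 0.9826/sin23.7° ≈ 2.44 m.

d ≈ 2.44 m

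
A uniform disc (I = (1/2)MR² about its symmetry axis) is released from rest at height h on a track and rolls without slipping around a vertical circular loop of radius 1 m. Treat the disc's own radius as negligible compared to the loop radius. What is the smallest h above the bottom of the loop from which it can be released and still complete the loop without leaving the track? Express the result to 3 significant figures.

Here I = (1/2)MR², so the shape factor k = I/(MR²) = 0.5.
At the top of the loop, the minimum-contact condition is Mg = Mv_top²/r, so v_top² = gr.
With ω = v/R, the kinetic energy at speed v is ½(1+k)Mv² = (3/4)Mv².
Energy conservation from release (height h) to the top (height 2r): Mgh = Mg(2r) + (3/4)M·gr.
Thus h_min = 2r + (1+k)r/2 = r(2 + 1.5/2) = 1 × 2.75 ≈ 2.75 m.

h_min ≈ 2.75 m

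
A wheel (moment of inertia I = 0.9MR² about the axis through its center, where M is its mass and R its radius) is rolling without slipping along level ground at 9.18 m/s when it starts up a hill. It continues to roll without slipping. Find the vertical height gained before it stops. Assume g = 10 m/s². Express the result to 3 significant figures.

h ≈ 8.01 m

For this body I = 0.9MR², i.e. k = I/(MR²) = 0.9.
The rolling condition ω = v/R makes the rotational term ½I(v/R)² = ½kMv², so KE_total = ½(1+k)Mv² = (19/20)Mv².
At the top the kinetic energy is zero, so (19/20)Mv₀² = Mgh.
Thus h = (1+k)v₀²/(2g) = 1.9 × 9.18² / (2 × 10) ≈ 8.01 m.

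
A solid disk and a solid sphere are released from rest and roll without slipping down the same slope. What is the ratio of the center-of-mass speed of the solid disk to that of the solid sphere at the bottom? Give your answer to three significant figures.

Each satisfies Mgh = ½(1+k)Mv² with k = I/(MR²), so v ∝ 1/√(1+k).
For the solid disk k = 0.5; for the solid sphere k = 0.4.
v₁/v₂ = √((1+k₂)/(1+k₁)) = √(1.4/1.5) ≈ 0.966.

v_ratio ≈ 0.966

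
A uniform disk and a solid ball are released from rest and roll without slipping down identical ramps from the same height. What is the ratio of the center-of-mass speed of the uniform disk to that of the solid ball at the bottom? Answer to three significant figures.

v_ratio ≈ 0.966

Each satisfies Mgh = ½(1+k)Mv² with k = I/(MR²), so v ∝ 1/√(1+k).
For the uniform disk k = 0.5; for the solid ball k = 0.4.
v₁/v₂ = √((1+k₂)/(1+k₁)) = √(1.4/1.5) ≈ 0.966.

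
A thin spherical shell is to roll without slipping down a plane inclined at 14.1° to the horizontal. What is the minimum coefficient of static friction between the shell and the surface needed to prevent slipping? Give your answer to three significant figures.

Here I = (2/3)MR², so the shape factor k = I/(MR²) = 2/3.
Newton's second law down the slope: Mg sinθ − f = Ma. The torque equation fR = Iα (with α = a/R) gives f = kMa.
These give a = g sinθ/(1+k) and the required friction f = kMg sinθ/(1+k).
With N = Mg cosθ, the no-slip condition f ≤ μN gives μ_min = f/N = k tanθ/(1+k).
μ_min = (2/3) × tan14.1° / 1.667 ≈ 0.100.

μ_min ≈ 0.100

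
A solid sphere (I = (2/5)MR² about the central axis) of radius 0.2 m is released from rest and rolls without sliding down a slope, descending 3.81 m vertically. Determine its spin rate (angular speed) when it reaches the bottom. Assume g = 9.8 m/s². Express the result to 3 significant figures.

ω ≈ 36.5 rad/s

Here I = (2/5)MR², so the shape factor k = I/(MR²) = 0.4.
Pure rolling means v = ωR; then KE = ½Mv² + ½I(v/R)² = ½(1+k)Mv² = (7/10)Mv².
Energy conservation Mgh = ½(1+k)Mv² gives v = √(2gh/(1+k)) = √(2 × 9.8 × 3.81 / 1.4) = 7.303 m/s.
The angular speed follows from ω = v/R = 7.303/0.2 ≈ 36.5 rad/s.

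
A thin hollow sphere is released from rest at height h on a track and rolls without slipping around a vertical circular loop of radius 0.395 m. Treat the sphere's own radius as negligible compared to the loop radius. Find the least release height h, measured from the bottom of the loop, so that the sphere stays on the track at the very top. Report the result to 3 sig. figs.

Here I = (2/3)MR², so the shape factor k = I/(MR²) = 2/3.
At the top, contact is just lost when gravity alone supplies the centripetal force: Mg = Mv_top²/r, i.e. v_top² = gr.
With ω = v/R, the kinetic energy at speed v is ½(1+k)Mv² = (5/6)Mv².
Energy conservation from release (height h) to the top (height 2r): Mgh = Mg(2r) + (5/6)M·gr.
Thus h_min = 2r + (1+k)r/2 = r(2 + 1.667/2) = 0.395 × 2.833 ≈ 1.12 m.

h_min ≈ 1.12 m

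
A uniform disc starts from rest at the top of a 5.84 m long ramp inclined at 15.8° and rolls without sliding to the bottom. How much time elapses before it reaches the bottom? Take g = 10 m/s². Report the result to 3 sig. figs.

t ≈ 2.54 s

Here I = (1/2)MR², so the shape factor k = I/(MR²) = 0.5.
Along the incline Mg sinθ − f = Ma, and torque about the center fR = Iα = kMR²(a/R) gives f = kMa.
Hence a = g sinθ/(1+k) = 10×sin15.8°/1.5 = 1.815 m/s².
Starting from rest, L = ½at², so t = √(2L/a) = √(2×5.84/1.815) ≈ 2.54 s.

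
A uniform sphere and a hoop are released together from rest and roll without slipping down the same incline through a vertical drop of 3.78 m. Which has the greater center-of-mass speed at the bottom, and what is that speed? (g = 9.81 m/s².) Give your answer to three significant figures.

For rolling without slipping, Mgh = ½(1+k)Mv² where k = I/(MR²), so v = √(2gh/(1+k)).
Uniform sphere: k = 0.4, giving v = √(2×9.81×3.78/1.4) = 7.278 m/s.
Hoop: k = 1, giving v = √(2×9.81×3.78/2) = 6.089 m/s.
The smaller k wins: the uniform sphere, at ≈ 7.28 m/s.

the uniform sphere, at v ≈ 7.28 m/s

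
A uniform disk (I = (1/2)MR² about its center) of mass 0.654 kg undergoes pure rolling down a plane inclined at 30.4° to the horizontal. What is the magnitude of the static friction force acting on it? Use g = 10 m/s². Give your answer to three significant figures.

f ≈ 1.10 N

Here I = (1/2)MR², so the shape factor k = I/(MR²) = 0.5.
Along the incline Mg sinθ − f = Ma, and torque about the center fR = Iα = kMR²(a/R) gives f = kMa.
Combining, a = g sinθ/(1+k) and f = kMa = kMg sinθ/(1+k).
f = 0.5 × 0.654 × 10 × sin30.4° / 1.5 ≈ 1.10 N.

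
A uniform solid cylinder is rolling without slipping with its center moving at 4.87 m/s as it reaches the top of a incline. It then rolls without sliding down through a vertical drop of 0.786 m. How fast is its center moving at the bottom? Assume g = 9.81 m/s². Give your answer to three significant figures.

v ≈ 5.83 m/s

For this body I = (1/2)MR², i.e. k = I/(MR²) = 0.5.
Pure rolling means v = ωR; then KE = ½Mv² + ½I(v/R)² = ½(1+k)Mv² = (3/4)Mv².
Conserving energy between top and bottom: (3/4)Mv² = (3/4)Mv₀² + Mgh, hence v² = v₀² + 2gh/(1+k).
v = √(4.87² + 2×9.81×0.786/1.5) = √34 ≈ 5.83 m/s.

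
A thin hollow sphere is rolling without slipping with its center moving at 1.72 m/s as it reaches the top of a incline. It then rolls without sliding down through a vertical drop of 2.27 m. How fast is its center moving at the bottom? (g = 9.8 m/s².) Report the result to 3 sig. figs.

With I = (2/3)MR², the ratio k = I/(MR²) is 2/3.
Pure rolling means v = ωR; then KE = ½Mv² + ½I(v/R)² = ½(1+k)Mv² = (5/6)Mv².
Energy conservation: (5/6)Mv₀² + Mgh = (5/6)Mv², so v² = v₀² + 2gh/(1+k).
v = √(1.72² + 2×9.8×2.27/1.667) = √29.65 ≈ 5.45 m/s.

v ≈ 5.45 m/s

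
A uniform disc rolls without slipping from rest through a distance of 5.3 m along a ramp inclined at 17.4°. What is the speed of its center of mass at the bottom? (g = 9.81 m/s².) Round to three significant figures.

With I = (1/2)MR², the ratio k = I/(MR²) is 0.5.
The rolling condition ω = v/R makes the rotational term ½I(v/R)² = ½kMv², so KE_total = ½(1+k)Mv² = (3/4)Mv².
The vertical drop is h = L sinθ = 5.3 × sin17.4° = 1.585 m.
Energy conservation: Mgh = (3/4)Mv², so v = √(2gh/(1+k)) = √(2 × 9.81 × 1.585 / 1.5) ≈ 4.55 m/s.

v ≈ 4.55 m/s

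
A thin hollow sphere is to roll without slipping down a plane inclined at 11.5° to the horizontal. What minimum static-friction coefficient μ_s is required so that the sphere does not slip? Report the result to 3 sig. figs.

μ_min ≈ 0.0814

Here I = (2/3)MR², so the shape factor k = I/(MR²) = 2/3.
Newton's second law down the slope: Mg sinθ − f = Ma. The torque equation fR = Iα (with α = a/R) gives f = kMa.
These give a = g sinθ/(1+k) and the required friction f = kMg sinθ/(1+k).
The normal force is N = Mg cosθ, so μ_min = f/N = k tanθ/(1+k).
μ_min = (2/3) × tan11.5° / 1.667 ≈ 0.0814.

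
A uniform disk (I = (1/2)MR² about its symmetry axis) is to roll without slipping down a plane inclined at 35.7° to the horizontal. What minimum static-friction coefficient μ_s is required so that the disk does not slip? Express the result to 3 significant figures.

μ_min ≈ 0.240

For this body I = (1/2)MR², i.e. k = I/(MR²) = 0.5.
Newton's second law down the slope: Mg sinθ − f = Ma. The torque equation fR = Iα (with α = a/R) gives f = kMa.
These give a = g sinθ/(1+k) and the required friction f = kMg sinθ/(1+k).
The normal force is N = Mg cosθ, so μ_min = f/N = k tanθ/(1+k).
μ_min = 0.5 × tan35.7° / 1.5 ≈ 0.240.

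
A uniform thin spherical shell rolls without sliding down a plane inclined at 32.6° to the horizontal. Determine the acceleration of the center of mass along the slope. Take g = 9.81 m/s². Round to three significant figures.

The moment of inertia is (2/3)MR², giving k ≡ I/(MR²) = 2/3.
Along the incline Mg sinθ − f = Ma, and torque about the center fR = Iα = kMR²(a/R) gives f = kMa.
Eliminating f: Mg sinθ = (1+k)Ma, so a = g sinθ/(1+k) = 9.81 × sin32.6° / 1.667 ≈ 3.17 m/s².

a ≈ 3.17 m/s²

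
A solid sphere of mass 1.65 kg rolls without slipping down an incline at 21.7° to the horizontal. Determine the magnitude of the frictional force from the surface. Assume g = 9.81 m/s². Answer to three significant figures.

With I = (2/5)MR², the ratio k = I/(MR²) is 0.4.
Translational: Mg sinθ − f = Ma. Rotational about the CM: fR = Iα = kMRa, so f = kMa.
Combining, a = g sinθ/(1+k) and f = kMa = kMg sinθ/(1+k).
f = 0.4 × 1.65 × 9.81 × sin21.7° / 1.4 ≈ 1.71 N.

f ≈ 1.71 N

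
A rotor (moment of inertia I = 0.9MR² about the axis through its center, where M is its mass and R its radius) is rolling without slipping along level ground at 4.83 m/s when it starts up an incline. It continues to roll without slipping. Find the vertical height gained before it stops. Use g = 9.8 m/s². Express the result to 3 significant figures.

For this body I = 0.9MR², i.e. k = I/(MR²) = 0.9.
Since it rolls without slipping, ω = v/R and KE = ½Mv² + ½Iω² = ½(1+k)Mv² = (19/20)Mv².
All of this converts to potential energy at the highest point: (19/20)Mv₀² = Mgh.
Thus h = (1+k)v₀²/(2g) = 1.9 × 4.83² / (2 × 9.8) ≈ 2.26 m.

h ≈ 2.26 m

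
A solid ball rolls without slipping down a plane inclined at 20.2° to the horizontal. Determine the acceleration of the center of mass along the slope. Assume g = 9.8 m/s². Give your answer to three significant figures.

a ≈ 2.42 m/s²

The moment of inertia is (2/5)MR², giving k ≡ I/(MR²) = 0.4.
Along the incline Mg sinθ − f = Ma, and torque about the center fR = Iα = kMR²(a/R) gives f = kMa.
Eliminating f: Mg sinθ = (1+k)Ma, so a = g sinθ/(1+k) = 9.8 × sin20.2° / 1.4 ≈ 2.42 m/s².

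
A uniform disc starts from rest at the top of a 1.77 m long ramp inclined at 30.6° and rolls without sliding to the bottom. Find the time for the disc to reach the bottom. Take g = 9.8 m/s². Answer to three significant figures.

Here I = (1/2)MR², so the shape factor k = I/(MR²) = 0.5.
Translational: Mg sinθ − f = Ma. Rotational about the CM: fR = Iα = kMRa, so f = kMa.
Hence a = g sinθ/(1+k) = 9.8×sin30.6°/1.5 = 3.326 m/s².
With constant a from rest, t = √(2L/a) = √(2·1.77/3.326) ≈ 1.03 s.

t ≈ 1.03 s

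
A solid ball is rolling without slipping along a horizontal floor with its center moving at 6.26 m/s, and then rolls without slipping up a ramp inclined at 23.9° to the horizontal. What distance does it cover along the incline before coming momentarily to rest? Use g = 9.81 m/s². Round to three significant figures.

For this body I = (2/5)MR², i.e. k = I/(MR²) = 0.4.
Pure rolling means v = ωR; then KE = ½Mv² + ½I(v/R)² = ½(1+k)Mv² = (7/10)Mv².
Setting this equal to Mgh gives the vertical rise h = (1+k)v₀²/(2g) = 1.4×6.26²/(2×9.81) = 2.796 m.
Along the incline, d = h/sinθ = 2.796/sin23.9° ≈ 6.90 m.

d ≈ 6.90 m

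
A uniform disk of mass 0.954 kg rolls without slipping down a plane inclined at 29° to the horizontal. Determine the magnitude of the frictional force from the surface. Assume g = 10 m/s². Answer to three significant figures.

Here I = (1/2)MR², so the shape factor k = I/(MR²) = 0.5.
Newton's second law down the slope: Mg sinθ − f = Ma. The torque equation fR = Iα (with α = a/R) gives f = kMa.
Combining, a = g sinθ/(1+k) and f = kMa = kMg sinθ/(1+k).
f = 0.5 × 0.954 × 10 × sin29° / 1.5 ≈ 1.54 N.

f ≈ 1.54 N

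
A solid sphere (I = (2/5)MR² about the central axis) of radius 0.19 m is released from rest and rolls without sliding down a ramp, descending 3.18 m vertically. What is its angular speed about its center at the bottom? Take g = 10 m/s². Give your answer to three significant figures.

Here I = (2/5)MR², so the shape factor k = I/(MR²) = 0.4.
The rolling condition ω = v/R makes the rotational term ½I(v/R)² = ½kMv², so KE_total = ½(1+k)Mv² = (7/10)Mv².
Energy conservation Mgh = ½(1+k)Mv² gives v = √(2gh/(1+k)) = √(2 × 10 × 3.18 / 1.4) = 6.74 m/s.
The angular speed follows from ω = v/R = 6.74/0.19 ≈ 35.5 rad/s.

ω ≈ 35.5 rad/s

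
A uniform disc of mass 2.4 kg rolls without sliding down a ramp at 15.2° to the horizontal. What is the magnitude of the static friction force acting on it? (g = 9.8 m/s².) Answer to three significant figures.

f ≈ 2.06 N

For this body I = (1/2)MR², i.e. k = I/(MR²) = 0.5.
Newton's second law down the slope: Mg sinθ − f = Ma. The torque equation fR = Iα (with α = a/R) gives f = kMa.
Combining, a = g sinθ/(1+k) and f = kMa = kMg sinθ/(1+k).
f = 0.5 × 2.4 × 9.8 × sin15.2° / 1.5 ≈ 2.06 N.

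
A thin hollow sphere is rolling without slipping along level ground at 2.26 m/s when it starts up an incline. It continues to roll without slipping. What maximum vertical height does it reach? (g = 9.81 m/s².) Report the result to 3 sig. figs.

h ≈ 0.434 m

With I = (2/3)MR², the ratio k = I/(MR²) is 2/3.
The rolling condition ω = v/R makes the rotational term ½I(v/R)² = ½kMv², so KE_total = ½(1+k)Mv² = (5/6)Mv².
At the top the kinetic energy is zero, so (5/6)Mv₀² = Mgh.
Thus h = (1+k)v₀²/(2g) = 1.667 × 2.26² / (2 × 9.81) ≈ 0.434 m.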